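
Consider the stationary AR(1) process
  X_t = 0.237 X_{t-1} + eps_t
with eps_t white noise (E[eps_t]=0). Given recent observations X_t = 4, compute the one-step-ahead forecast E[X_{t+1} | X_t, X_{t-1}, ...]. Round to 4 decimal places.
E[X_{t+1} \mid \mathcal F_t] = 0.9480

For an AR(p) model X_t = c + sum_i phi_i X_{t-i} + eps_t, the
one-step-ahead conditional mean is
  E[X_{t+1} | X_t, ...] = c + sum_i phi_i X_{t+1-i}.
Substitute known values:
  E[X_{t+1} | ...] = (0.237) * (4)
                   = 0.9480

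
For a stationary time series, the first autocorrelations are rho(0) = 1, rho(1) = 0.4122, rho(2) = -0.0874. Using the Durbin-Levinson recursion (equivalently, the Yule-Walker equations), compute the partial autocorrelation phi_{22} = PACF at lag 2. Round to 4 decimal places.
\phi_{22} = -0.3100

The PACF at lag k is phi_{kk}, the last component of the solution
to the Yule-Walker system G_k phi = r_k where
  (G_k)_{ij} = rho(|i - j|), (r_k)_i = rho(i), i,j = 1..k.
Equivalently, Durbin-Levinson gives phi_{kk} iteratively:
  phi_{11} = rho(1)
  phi_{kk} = [rho(k) - sum_{j=1..k-1} phi_{k-1,j} rho(k-j)]
            / [1 - sum_{j=1..k-1} phi_{k-1,j} rho(j)],
  phi_{k,j} = phi_{k-1,j} - phi_{kk} phi_{k-1,k-j},  j = 1..k-1.
Step k = 1:
  phi_11 = rho(1) = 0.4122.
Step k = 2:
  phi_22 = [rho(2) - phi_11 rho(1)] / [1 - phi_11 rho(1)] = [-0.0874 - (0.4122)(0.4122)] / [1 - (0.4122)(0.4122)]
         = -0.25730884 / 0.83009116 = -0.31.
Therefore phi_{22} = -0.3100.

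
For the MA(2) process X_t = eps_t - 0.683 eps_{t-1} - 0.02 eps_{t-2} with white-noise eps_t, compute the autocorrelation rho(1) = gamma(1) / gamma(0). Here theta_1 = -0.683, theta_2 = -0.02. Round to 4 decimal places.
\rho(1) = -0.4563

For an MA(q) process with theta_0 = 1, the autocovariance is
  gamma(k) = sigma^2 * sum_{i=0..q-k} theta_i * theta_{i+k},
and rho(k) = gamma(k) / gamma(0). Sigma^2 cancels.
  numerator   = (1)*(-0.683) + (-0.683)*(-0.02) = -0.66934.
  denominator = (1)^2 + (-0.683)^2 + (-0.02)^2 = 1.466889.
  rho(1) = -0.66934 / 1.466889 = -0.4563.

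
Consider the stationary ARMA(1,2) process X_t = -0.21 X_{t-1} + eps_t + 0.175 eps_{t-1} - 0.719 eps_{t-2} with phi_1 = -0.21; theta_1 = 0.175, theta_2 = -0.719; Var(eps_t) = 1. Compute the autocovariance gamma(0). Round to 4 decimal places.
\gamma(0) = 1.5310

Multiply the model equation by X_{t-k} and take expectations. With theta_0 = psi_0 = 1 and psi_j the MA(infinity) weights, this gives
  gamma(k) - sum_i phi_i gamma(k-i) = c_k,
  c_k = sigma^2 * sum_{j=k..q} theta_j psi_{j-k}   (c_k = 0 for k > q),
using gamma(-m) = gamma(m).
psi-weights needed (psi_j = theta_j + sum_i phi_i psi_{j-i}):
  psi_1 = theta_1 + phi_1 = 0.175 + (-0.21) = -0.035
  psi_2 = theta_2 + phi_1 psi_1 = -0.719 + (-0.21)(-0.035) = -0.71165
Right-hand sides:
  c_0 = sigma^2 (1 + theta_1 psi_1 + theta_2 psi_2) = 1 * (1 + (0.175)(-0.035) + (-0.719)(-0.71165)) = 1 * 1.505551 = 1.505551
  c_1 = sigma^2 (theta_1 + theta_2 psi_1) = 1 * (0.175 + (-0.719)(-0.035)) = 0.200165
  c_2 = sigma^2 theta_2 = 1 * (-0.719) = -0.719
Equations for k = 0 and k = 1 (AR order 1):
  gamma(0) = phi_1 gamma(1) + c_0
  gamma(1) = phi_1 gamma(0) + c_1
Substituting the second into the first: gamma(0) (1 - phi_1^2) = c_0 + phi_1 c_1, so
  gamma(0) = (c_0 + phi_1 c_1) / (1 - phi_1^2) = (1.505551 + (-0.21)(0.200165)) / (1 - (-0.21)^2) = 1.463517 / 0.9559 = 1.531035.
Therefore gamma(0) = 1.5310 (to 4 decimal places).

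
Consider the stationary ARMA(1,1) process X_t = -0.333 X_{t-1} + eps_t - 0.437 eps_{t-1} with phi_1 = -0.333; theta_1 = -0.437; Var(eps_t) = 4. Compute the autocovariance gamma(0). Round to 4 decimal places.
\gamma(0) = 6.6674

Multiply the model equation by X_{t-k} and take expectations. With theta_0 = psi_0 = 1 and psi_j the MA(infinity) weights, this gives
  gamma(k) - sum_i phi_i gamma(k-i) = c_k,
  c_k = sigma^2 * sum_{j=k..q} theta_j psi_{j-k}   (c_k = 0 for k > q),
using gamma(-m) = gamma(m).
psi-weights needed (psi_j = theta_j + sum_i phi_i psi_{j-i}):
  psi_1 = theta_1 + phi_1 = -0.437 + (-0.333) = -0.77
Right-hand sides:
  c_0 = sigma^2 (1 + theta_1 psi_1) = 4 * (1 + (-0.437)(-0.77)) = 4 * 1.33649 = 5.34596
  c_1 = sigma^2 theta_1 = 4 * (-0.437) = -1.748
  c_2 = 0
Equations for k = 0 and k = 1 (AR order 1):
  gamma(0) = phi_1 gamma(1) + c_0
  gamma(1) = phi_1 gamma(0) + c_1
Substituting the second into the first: gamma(0) (1 - phi_1^2) = c_0 + phi_1 c_1, so
  gamma(0) = (c_0 + phi_1 c_1) / (1 - phi_1^2) = (5.34596 + (-0.333)(-1.748)) / (1 - (-0.333)^2) = 5.928044 / 0.889111 = 6.667383.
Therefore gamma(0) = 6.6674 (to 4 decimal places).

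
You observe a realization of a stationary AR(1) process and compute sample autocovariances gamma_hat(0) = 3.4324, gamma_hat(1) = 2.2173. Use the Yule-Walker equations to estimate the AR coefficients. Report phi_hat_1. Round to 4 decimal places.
\hat\phi_{1} = 0.6460

The Yule-Walker equations for an AR(p) process read, in matrix form,
  Gamma_p phi = r_p,   with   (Gamma_p)_{ij} = gamma(|i - j|),
                       (r_p)_i = gamma(i),   i,j = 1..p.
Substitute the sample gammas (Toeplitz matrix and right-hand side of size 1):
  Gamma_p = [[3.4324]]
  r_p     = [2.2173]
With p = 1 this is the single equation gamma(0) phi_1 = gamma(1):
  phi_hat_1 = gamma(1) / gamma(0) = 2.2173 / 3.4324 = 0.6460.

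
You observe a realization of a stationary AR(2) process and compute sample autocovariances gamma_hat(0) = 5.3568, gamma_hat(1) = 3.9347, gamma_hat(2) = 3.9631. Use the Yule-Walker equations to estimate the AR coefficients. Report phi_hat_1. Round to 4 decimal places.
\hat\phi_{1} = 0.4150

The Yule-Walker equations for an AR(p) process read, in matrix form,
  Gamma_p phi = r_p,   with   (Gamma_p)_{ij} = gamma(|i - j|),
                       (r_p)_i = gamma(i),   i,j = 1..p.
Substitute the sample gammas (Toeplitz matrix and right-hand side of size 2):
  Gamma_p = [[5.3568, 3.9347], [3.9347, 5.3568]]
  r_p     = [3.9347, 3.9631]
Written out:
  5.3568 phi_1 + 3.9347 phi_2 = 3.9347
  3.9347 phi_1 + 5.3568 phi_2 = 3.9631
Solve by Cramer's rule:
  det = gamma(0)^2 - gamma(1)^2 = (5.3568)^2 - (3.9347)^2 = 28.69530624 - 15.48186409 = 13.21344215
  phi_hat_1 = [gamma(1) gamma(0) - gamma(1) gamma(2)] / det = [(3.9347)(5.3568) - (3.9347)(3.9631)] / 13.21344215 = 5.48379139 / 13.21344215 = 0.415
  phi_hat_2 = [gamma(0) gamma(2) - gamma(1)^2] / det = [(5.3568)(3.9631) - (3.9347)^2] / 13.21344215 = 5.74766999 / 13.21344215 = 0.435
So phi_hat = [0.4150, 0.4350].
Therefore phi_hat_1 = 0.4150.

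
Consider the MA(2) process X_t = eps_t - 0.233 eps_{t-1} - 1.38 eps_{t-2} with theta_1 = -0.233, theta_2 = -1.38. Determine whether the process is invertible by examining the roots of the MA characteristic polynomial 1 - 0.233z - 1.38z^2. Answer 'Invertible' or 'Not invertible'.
\text{Not invertible}

The MA(q) characteristic polynomial is P(z) = 1 - 0.233z - 1.38z^2.
Invertibility requires all roots to lie outside the unit circle, i.e. |z| > 1 for every root.
Set 1 + (-0.233) z + (-1.38) z^2 = 0, i.e. a z^2 + b z + c = 0 with a = -1.38, b = -0.233, c = 1.
Discriminant D = b^2 - 4ac = (-0.233)^2 - 4*(-1.38)*1 = 0.054289 - (-5.52) = 5.574289.
D >= 0, so the roots are real: z = (-b +/- sqrt(D)) / (2a) = (0.233 +/- 2.360993) / (-2.76).
  z_1 = (0.233 + 2.360993) / (-2.76) = -0.9399,   |z_1| = 0.9399.
  z_2 = (0.233 - 2.360993) / (-2.76) = 0.771,   |z_2| = 0.771.
Moduli of all roots: 0.9399, 0.7710.
All moduli strictly greater than 1? No.
Verdict: Not invertible.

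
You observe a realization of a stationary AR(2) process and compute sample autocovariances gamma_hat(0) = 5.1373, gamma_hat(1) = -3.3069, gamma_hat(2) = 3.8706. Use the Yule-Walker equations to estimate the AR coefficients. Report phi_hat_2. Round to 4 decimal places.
\hat\phi_{2} = 0.5790

The Yule-Walker equations for an AR(p) process read, in matrix form,
  Gamma_p phi = r_p,   with   (Gamma_p)_{ij} = gamma(|i - j|),
                       (r_p)_i = gamma(i),   i,j = 1..p.
Substitute the sample gammas (Toeplitz matrix and right-hand side of size 2):
  Gamma_p = [[5.1373, -3.3069], [-3.3069, 5.1373]]
  r_p     = [-3.3069, 3.8706]
Written out:
  5.1373 phi_1 - 3.3069 phi_2 = -3.3069
  -3.3069 phi_1 + 5.1373 phi_2 = 3.8706
Solve by Cramer's rule:
  det = gamma(0)^2 - gamma(1)^2 = (5.1373)^2 - (-3.3069)^2 = 26.39185129 - 10.93558761 = 15.45626368
  phi_hat_1 = [gamma(1) gamma(0) - gamma(1) gamma(2)] / det = [(-3.3069)(5.1373) - (-3.3069)(3.8706)] / 15.45626368 = -4.18885023 / 15.45626368 = -0.271
  phi_hat_2 = [gamma(0) gamma(2) - gamma(1)^2] / det = [(5.1373)(3.8706) - (-3.3069)^2] / 15.45626368 = 8.94884577 / 15.45626368 = 0.579
So phi_hat = [-0.2710, 0.5790].
Therefore phi_hat_2 = 0.5790.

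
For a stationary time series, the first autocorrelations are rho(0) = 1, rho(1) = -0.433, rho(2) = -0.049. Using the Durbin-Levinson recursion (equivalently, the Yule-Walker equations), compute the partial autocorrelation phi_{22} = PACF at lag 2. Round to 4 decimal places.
\phi_{22} = -0.2911

The PACF at lag k is phi_{kk}, the last component of the solution
to the Yule-Walker system G_k phi = r_k where
  (G_k)_{ij} = rho(|i - j|), (r_k)_i = rho(i), i,j = 1..k.
Equivalently, Durbin-Levinson gives phi_{kk} iteratively:
  phi_{11} = rho(1)
  phi_{kk} = [rho(k) - sum_{j=1..k-1} phi_{k-1,j} rho(k-j)]
            / [1 - sum_{j=1..k-1} phi_{k-1,j} rho(j)],
  phi_{k,j} = phi_{k-1,j} - phi_{kk} phi_{k-1,k-j},  j = 1..k-1.
Step k = 1:
  phi_11 = rho(1) = -0.433.
Step k = 2:
  phi_22 = [rho(2) - phi_11 rho(1)] / [1 - phi_11 rho(1)] = [-0.049 - (-0.433)(-0.433)] / [1 - (-0.433)(-0.433)]
         = -0.236489 / 0.812511 = -0.2911.
Therefore phi_{22} = -0.2911.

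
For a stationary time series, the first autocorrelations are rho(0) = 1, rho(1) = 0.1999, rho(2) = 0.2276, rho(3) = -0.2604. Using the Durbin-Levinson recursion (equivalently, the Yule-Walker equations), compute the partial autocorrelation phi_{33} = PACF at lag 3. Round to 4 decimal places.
\phi_{33} = -0.3640

The PACF at lag k is phi_{kk}, the last component of the solution
to the Yule-Walker system G_k phi = r_k where
  (G_k)_{ij} = rho(|i - j|), (r_k)_i = rho(i), i,j = 1..k.
Equivalently, Durbin-Levinson gives phi_{kk} iteratively:
  phi_{11} = rho(1)
  phi_{kk} = [rho(k) - sum_{j=1..k-1} phi_{k-1,j} rho(k-j)]
            / [1 - sum_{j=1..k-1} phi_{k-1,j} rho(j)],
  phi_{k,j} = phi_{k-1,j} - phi_{kk} phi_{k-1,k-j},  j = 1..k-1.
Step k = 1:
  phi_11 = rho(1) = 0.1999.
Step k = 2:
  phi_22 = [rho(2) - phi_11 rho(1)] / [1 - phi_11 rho(1)] = [0.2276 - (0.1999)(0.1999)] / [1 - (0.1999)(0.1999)]
         = 0.18763999 / 0.96003999 = 0.19545.
  Update: phi_21 = phi_11 - phi_22 phi_11 = 0.1999 - (0.19545)(0.1999) = 0.16083.
Step k = 3:
  phi_33 = [rho(3) - phi_21 rho(2) - phi_22 rho(1)] / [1 - phi_21 rho(1) - phi_22 rho(2)]
    numerator   = -0.2604 - (0.16083)(0.2276) - (0.19545)(0.1999) = -0.33607529
    denominator = 1 - (0.16083)(0.1999) - (0.19545)(0.2276) = 0.92336572
  phi_33 = -0.33607529 / 0.92336572 = -0.364.
Therefore phi_{33} = -0.3640.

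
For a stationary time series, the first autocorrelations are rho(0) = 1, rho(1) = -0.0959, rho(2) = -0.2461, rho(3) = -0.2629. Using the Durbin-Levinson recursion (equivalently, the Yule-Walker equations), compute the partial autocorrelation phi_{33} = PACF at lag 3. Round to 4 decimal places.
\phi_{33} = -0.3430

The PACF at lag k is phi_{kk}, the last component of the solution
to the Yule-Walker system G_k phi = r_k where
  (G_k)_{ij} = rho(|i - j|), (r_k)_i = rho(i), i,j = 1..k.
Equivalently, Durbin-Levinson gives phi_{kk} iteratively:
  phi_{11} = rho(1)
  phi_{kk} = [rho(k) - sum_{j=1..k-1} phi_{k-1,j} rho(k-j)]
            / [1 - sum_{j=1..k-1} phi_{k-1,j} rho(j)],
  phi_{k,j} = phi_{k-1,j} - phi_{kk} phi_{k-1,k-j},  j = 1..k-1.
Step k = 1:
  phi_11 = rho(1) = -0.0959.
Step k = 2:
  phi_22 = [rho(2) - phi_11 rho(1)] / [1 - phi_11 rho(1)] = [-0.2461 - (-0.0959)(-0.0959)] / [1 - (-0.0959)(-0.0959)]
         = -0.25529681 / 0.99080319 = -0.257667.
  Update: phi_21 = phi_11 - phi_22 phi_11 = -0.0959 - (-0.257667)(-0.0959) = -0.12061.
Step k = 3:
  phi_33 = [rho(3) - phi_21 rho(2) - phi_22 rho(1)] / [1 - phi_21 rho(1) - phi_22 rho(2)]
    numerator   = -0.2629 - (-0.12061)(-0.2461) - (-0.257667)(-0.0959) = -0.31729239
    denominator = 1 - (-0.12061)(-0.0959) - (-0.257667)(-0.2461) = 0.92502175
  phi_33 = -0.31729239 / 0.92502175 = -0.343.
Therefore phi_{33} = -0.3430.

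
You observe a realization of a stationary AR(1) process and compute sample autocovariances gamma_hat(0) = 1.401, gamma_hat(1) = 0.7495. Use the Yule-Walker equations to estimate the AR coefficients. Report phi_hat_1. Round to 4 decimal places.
\hat\phi_{1} = 0.5350

The Yule-Walker equations for an AR(p) process read, in matrix form,
  Gamma_p phi = r_p,   with   (Gamma_p)_{ij} = gamma(|i - j|),
                       (r_p)_i = gamma(i),   i,j = 1..p.
Substitute the sample gammas (Toeplitz matrix and right-hand side of size 1):
  Gamma_p = [[1.401]]
  r_p     = [0.7495]
With p = 1 this is the single equation gamma(0) phi_1 = gamma(1):
  phi_hat_1 = gamma(1) / gamma(0) = 0.7495 / 1.401 = 0.5350.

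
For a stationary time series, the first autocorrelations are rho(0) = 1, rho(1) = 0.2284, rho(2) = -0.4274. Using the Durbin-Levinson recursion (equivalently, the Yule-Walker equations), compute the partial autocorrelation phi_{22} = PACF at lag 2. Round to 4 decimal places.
\phi_{22} = -0.5060

The PACF at lag k is phi_{kk}, the last component of the solution
to the Yule-Walker system G_k phi = r_k where
  (G_k)_{ij} = rho(|i - j|), (r_k)_i = rho(i), i,j = 1..k.
Equivalently, Durbin-Levinson gives phi_{kk} iteratively:
  phi_{11} = rho(1)
  phi_{kk} = [rho(k) - sum_{j=1..k-1} phi_{k-1,j} rho(k-j)]
            / [1 - sum_{j=1..k-1} phi_{k-1,j} rho(j)],
  phi_{k,j} = phi_{k-1,j} - phi_{kk} phi_{k-1,k-j},  j = 1..k-1.
Step k = 1:
  phi_11 = rho(1) = 0.2284.
Step k = 2:
  phi_22 = [rho(2) - phi_11 rho(1)] / [1 - phi_11 rho(1)] = [-0.4274 - (0.2284)(0.2284)] / [1 - (0.2284)(0.2284)]
         = -0.47956656 / 0.94783344 = -0.506.
Therefore phi_{22} = -0.5060.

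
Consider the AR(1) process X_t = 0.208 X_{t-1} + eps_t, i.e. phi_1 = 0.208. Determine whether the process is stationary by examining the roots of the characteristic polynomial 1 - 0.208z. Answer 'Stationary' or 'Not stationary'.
\text{Stationary}

The AR(p) characteristic polynomial is P(z) = 1 - 0.208z.
Stationarity requires all roots to lie outside the unit circle, i.e. |z| > 1 for every root.
This is linear in z: 1 + (-0.208) z = 0  =>  z = -1/(-0.208) = 4.807692,  |z| = 4.807692.
Moduli of all roots: 4.8077.
All moduli strictly greater than 1? Yes.
Verdict: Stationary.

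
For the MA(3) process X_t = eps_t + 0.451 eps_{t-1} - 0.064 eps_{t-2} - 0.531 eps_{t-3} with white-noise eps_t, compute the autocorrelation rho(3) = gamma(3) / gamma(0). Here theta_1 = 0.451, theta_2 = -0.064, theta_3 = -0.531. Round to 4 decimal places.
\rho(3) = -0.3565

For an MA(q) process with theta_0 = 1, the autocovariance is
  gamma(k) = sigma^2 * sum_{i=0..q-k} theta_i * theta_{i+k},
and rho(k) = gamma(k) / gamma(0). Sigma^2 cancels.
  numerator   = (1)*(-0.531) = -0.531.
  denominator = (1)^2 + (0.451)^2 + (-0.064)^2 + (-0.531)^2 = 1.489458.
  rho(3) = -0.531 / 1.489458 = -0.3565.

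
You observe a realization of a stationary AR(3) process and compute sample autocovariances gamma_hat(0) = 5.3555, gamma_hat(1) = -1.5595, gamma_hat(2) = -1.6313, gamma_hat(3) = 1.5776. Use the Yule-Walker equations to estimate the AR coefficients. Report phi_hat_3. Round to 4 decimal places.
\hat\phi_{3} = 0.0590

The Yule-Walker equations for an AR(p) process read, in matrix form,
  Gamma_p phi = r_p,   with   (Gamma_p)_{ij} = gamma(|i - j|),
                       (r_p)_i = gamma(i),   i,j = 1..p.
Substitute the sample gammas (Toeplitz matrix and right-hand side of size 3):
  Gamma_p = [[5.3555, -1.5595, -1.6313], [-1.5595, 5.3555, -1.5595], [-1.6313, -1.5595, 5.3555]]
  r_p     = [-1.5595, -1.6313, 1.5776]
Written out (R1..R3):
  (R1) 5.3555 phi_1 - 1.5595 phi_2 - 1.6313 phi_3 = -1.5595
  (R2) -1.5595 phi_1 + 5.3555 phi_2 - 1.5595 phi_3 = -1.6313
  (R3) -1.6313 phi_1 - 1.5595 phi_2 + 5.3555 phi_3 = 1.5776
Gaussian elimination:
  R2 <- R2 - (-1.5595/5.3555) R1 = R2 - (-0.291196) R1:  4.90138 phi_2 - 2.034528 phi_3 = -2.08542
  R3 <- R3 - (-1.6313/5.3555) R1 = R3 - (-0.304603) R1:  -2.034528 phi_2 + 4.858602 phi_3 = 1.102572
  R3 <- R3 - (-2.034528/4.90138) R2 = R3 - (-0.415093) R2:  4.014083 phi_3 = 0.236929
Back-substitution:
  phi_hat_3 = 0.236929 / 4.014083 = 0.059024
  phi_hat_2 = (-2.08542 - (-2.034528)(0.059024)) / 4.90138 = -0.400976
  phi_hat_1 = (-1.5595 - (-1.5595)(-0.400976) - (-1.6313)(0.059024)) / 5.3555 = -0.389979
So phi_hat = [-0.3900, -0.4010, 0.0590].
Therefore phi_hat_3 = 0.0590.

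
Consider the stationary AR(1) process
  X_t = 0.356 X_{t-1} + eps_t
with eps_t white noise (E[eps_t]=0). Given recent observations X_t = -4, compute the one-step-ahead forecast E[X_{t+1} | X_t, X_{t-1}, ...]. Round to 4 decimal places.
E[X_{t+1} \mid \mathcal F_t] = -1.4240

For an AR(p) model X_t = c + sum_i phi_i X_{t-i} + eps_t, the
one-step-ahead conditional mean is
  E[X_{t+1} | X_t, ...] = c + sum_i phi_i X_{t+1-i}.
Substitute known values:
  E[X_{t+1} | ...] = (0.356) * (-4)
                   = -1.4240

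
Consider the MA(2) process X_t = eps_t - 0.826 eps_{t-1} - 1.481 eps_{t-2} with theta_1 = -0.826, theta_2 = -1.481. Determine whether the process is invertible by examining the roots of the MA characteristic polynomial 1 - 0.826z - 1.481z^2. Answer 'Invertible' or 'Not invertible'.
\text{Not invertible}

The MA(q) characteristic polynomial is P(z) = 1 - 0.826z - 1.481z^2.
Invertibility requires all roots to lie outside the unit circle, i.e. |z| > 1 for every root.
Set 1 + (-0.826) z + (-1.481) z^2 = 0, i.e. a z^2 + b z + c = 0 with a = -1.481, b = -0.826, c = 1.
Discriminant D = b^2 - 4ac = (-0.826)^2 - 4*(-1.481)*1 = 0.682276 - (-5.924) = 6.606276.
D >= 0, so the roots are real: z = (-b +/- sqrt(D)) / (2a) = (0.826 +/- 2.570268) / (-2.962).
  z_1 = (0.826 + 2.570268) / (-2.962) = -1.1466,   |z_1| = 1.1466.
  z_2 = (0.826 - 2.570268) / (-2.962) = 0.5889,   |z_2| = 0.5889.
Moduli of all roots: 1.1466, 0.5889.
All moduli strictly greater than 1? No.
Verdict: Not invertible.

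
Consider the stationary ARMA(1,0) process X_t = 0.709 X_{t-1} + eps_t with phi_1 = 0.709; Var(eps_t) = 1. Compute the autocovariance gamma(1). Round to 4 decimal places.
\gamma(1) = 1.4256

Multiply the model equation by X_{t-k} and take expectations. With theta_0 = psi_0 = 1 and psi_j the MA(infinity) weights, this gives
  gamma(k) - sum_i phi_i gamma(k-i) = c_k,
  c_k = sigma^2 * sum_{j=k..q} theta_j psi_{j-k}   (c_k = 0 for k > q),
using gamma(-m) = gamma(m).
Pure AR (q = 0): c_0 = sigma^2 = 1, c_k = 0 for k >= 1.
Equations for k = 0 and k = 1 (AR order 1):
  gamma(0) = phi_1 gamma(1) + c_0
  gamma(1) = phi_1 gamma(0) + c_1
Substituting the second into the first: gamma(0) (1 - phi_1^2) = c_0 + phi_1 c_1, so
  gamma(0) = c_0 / (1 - phi_1^2) = 1 / (1 - (0.709)^2) = 1 / 0.497319 = 2.010782.
  gamma(1) = phi_1 gamma(0) = (0.709)(2.010782) = 1.425644.
Therefore gamma(1) = 1.4256 (to 4 decimal places).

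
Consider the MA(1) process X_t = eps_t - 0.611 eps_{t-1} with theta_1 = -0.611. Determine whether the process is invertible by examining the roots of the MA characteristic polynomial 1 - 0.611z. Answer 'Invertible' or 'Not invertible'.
\text{Invertible}

The MA(q) characteristic polynomial is P(z) = 1 - 0.611z.
Invertibility requires all roots to lie outside the unit circle, i.e. |z| > 1 for every root.
This is linear in z: 1 + (-0.611) z = 0  =>  z = -1/(-0.611) = 1.636661,  |z| = 1.636661.
Moduli of all roots: 1.6367.
All moduli strictly greater than 1? Yes.
Verdict: Invertible.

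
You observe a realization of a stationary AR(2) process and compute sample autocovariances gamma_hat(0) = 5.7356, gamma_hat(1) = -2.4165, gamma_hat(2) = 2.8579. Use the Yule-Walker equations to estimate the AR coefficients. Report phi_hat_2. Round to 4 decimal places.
\hat\phi_{2} = 0.3900

The Yule-Walker equations for an AR(p) process read, in matrix form,
  Gamma_p phi = r_p,   with   (Gamma_p)_{ij} = gamma(|i - j|),
                       (r_p)_i = gamma(i),   i,j = 1..p.
Substitute the sample gammas (Toeplitz matrix and right-hand side of size 2):
  Gamma_p = [[5.7356, -2.4165], [-2.4165, 5.7356]]
  r_p     = [-2.4165, 2.8579]
Written out:
  5.7356 phi_1 - 2.4165 phi_2 = -2.4165
  -2.4165 phi_1 + 5.7356 phi_2 = 2.8579
Solve by Cramer's rule:
  det = gamma(0)^2 - gamma(1)^2 = (5.7356)^2 - (-2.4165)^2 = 32.89710736 - 5.83947225 = 27.05763511
  phi_hat_1 = [gamma(1) gamma(0) - gamma(1) gamma(2)] / det = [(-2.4165)(5.7356) - (-2.4165)(2.8579)] / 27.05763511 = -6.95396205 / 27.05763511 = -0.257
  phi_hat_2 = [gamma(0) gamma(2) - gamma(1)^2] / det = [(5.7356)(2.8579) - (-2.4165)^2] / 27.05763511 = 10.55229899 / 27.05763511 = 0.39
So phi_hat = [-0.2570, 0.3900].
Therefore phi_hat_2 = 0.3900.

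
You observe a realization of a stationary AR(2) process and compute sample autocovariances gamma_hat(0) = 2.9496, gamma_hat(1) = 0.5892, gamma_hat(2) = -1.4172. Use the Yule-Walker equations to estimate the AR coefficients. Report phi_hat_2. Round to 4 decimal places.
\hat\phi_{2} = -0.5420

The Yule-Walker equations for an AR(p) process read, in matrix form,
  Gamma_p phi = r_p,   with   (Gamma_p)_{ij} = gamma(|i - j|),
                       (r_p)_i = gamma(i),   i,j = 1..p.
Substitute the sample gammas (Toeplitz matrix and right-hand side of size 2):
  Gamma_p = [[2.9496, 0.5892], [0.5892, 2.9496]]
  r_p     = [0.5892, -1.4172]
Written out:
  2.9496 phi_1 + 0.5892 phi_2 = 0.5892
  0.5892 phi_1 + 2.9496 phi_2 = -1.4172
Solve by Cramer's rule:
  det = gamma(0)^2 - gamma(1)^2 = (2.9496)^2 - (0.5892)^2 = 8.70014016 - 0.34715664 = 8.35298352
  phi_hat_1 = [gamma(1) gamma(0) - gamma(1) gamma(2)] / det = [(0.5892)(2.9496) - (0.5892)(-1.4172)] / 8.35298352 = 2.57291856 / 8.35298352 = 0.308
  phi_hat_2 = [gamma(0) gamma(2) - gamma(1)^2] / det = [(2.9496)(-1.4172) - (0.5892)^2] / 8.35298352 = -4.52732976 / 8.35298352 = -0.542
So phi_hat = [0.3080, -0.5420].
Therefore phi_hat_2 = -0.5420.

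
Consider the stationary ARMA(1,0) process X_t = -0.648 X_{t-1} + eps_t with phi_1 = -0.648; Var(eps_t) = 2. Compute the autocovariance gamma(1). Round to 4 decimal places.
\gamma(1) = -2.2341

Multiply the model equation by X_{t-k} and take expectations. With theta_0 = psi_0 = 1 and psi_j the MA(infinity) weights, this gives
  gamma(k) - sum_i phi_i gamma(k-i) = c_k,
  c_k = sigma^2 * sum_{j=k..q} theta_j psi_{j-k}   (c_k = 0 for k > q),
using gamma(-m) = gamma(m).
Pure AR (q = 0): c_0 = sigma^2 = 2, c_k = 0 for k >= 1.
Equations for k = 0 and k = 1 (AR order 1):
  gamma(0) = phi_1 gamma(1) + c_0
  gamma(1) = phi_1 gamma(0) + c_1
Substituting the second into the first: gamma(0) (1 - phi_1^2) = c_0 + phi_1 c_1, so
  gamma(0) = c_0 / (1 - phi_1^2) = 2 / (1 - (-0.648)^2) = 2 / 0.580096 = 3.447705.
  gamma(1) = phi_1 gamma(0) = (-0.648)(3.447705) = -2.234113.
Therefore gamma(1) = -2.2341 (to 4 decimal places).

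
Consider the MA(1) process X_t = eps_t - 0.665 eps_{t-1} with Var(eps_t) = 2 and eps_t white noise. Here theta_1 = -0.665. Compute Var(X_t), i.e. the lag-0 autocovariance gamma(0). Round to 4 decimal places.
\gamma(0) = 2.8845

For an MA(q) process X_t = eps_t + sum_i theta_i eps_{t-i} with
Var(eps_t) = sigma^2, the variance is
  gamma(0) = sigma^2 * (1 + sum_i theta_i^2).
  sum_i theta_i^2 = (-0.665)^2 = 0.442225.
  gamma(0) = 2 * (1 + 0.442225) = 2 * 1.442225 = 2.88445, which rounds to 2.8845.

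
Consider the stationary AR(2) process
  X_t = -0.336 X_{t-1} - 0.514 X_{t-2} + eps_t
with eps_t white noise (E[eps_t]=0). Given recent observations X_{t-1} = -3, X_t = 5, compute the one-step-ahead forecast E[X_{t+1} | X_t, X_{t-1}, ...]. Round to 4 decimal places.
E[X_{t+1} \mid \mathcal F_t] = -0.1380

For an AR(p) model X_t = c + sum_i phi_i X_{t-i} + eps_t, the
one-step-ahead conditional mean is
  E[X_{t+1} | X_t, ...] = c + sum_i phi_i X_{t+1-i}.
Substitute known values:
  E[X_{t+1} | ...] = (-0.336) * (5) + (-0.514) * (-3)
                   = -0.1380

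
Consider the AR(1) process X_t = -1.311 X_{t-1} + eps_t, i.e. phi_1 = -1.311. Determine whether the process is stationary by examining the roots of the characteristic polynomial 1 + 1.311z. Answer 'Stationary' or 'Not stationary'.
\text{Not stationary}

The AR(p) characteristic polynomial is P(z) = 1 + 1.311z.
Stationarity requires all roots to lie outside the unit circle, i.e. |z| > 1 for every root.
This is linear in z: 1 + (1.311) z = 0  =>  z = -1/(1.311) = -0.762777,  |z| = 0.762777.
Moduli of all roots: 0.7628.
All moduli strictly greater than 1? No.
Verdict: Not stationary.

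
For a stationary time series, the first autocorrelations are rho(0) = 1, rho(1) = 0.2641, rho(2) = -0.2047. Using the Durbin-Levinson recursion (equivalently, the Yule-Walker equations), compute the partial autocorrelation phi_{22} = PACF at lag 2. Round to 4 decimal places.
\phi_{22} = -0.2950

The PACF at lag k is phi_{kk}, the last component of the solution
to the Yule-Walker system G_k phi = r_k where
  (G_k)_{ij} = rho(|i - j|), (r_k)_i = rho(i), i,j = 1..k.
Equivalently, Durbin-Levinson gives phi_{kk} iteratively:
  phi_{11} = rho(1)
  phi_{kk} = [rho(k) - sum_{j=1..k-1} phi_{k-1,j} rho(k-j)]
            / [1 - sum_{j=1..k-1} phi_{k-1,j} rho(j)],
  phi_{k,j} = phi_{k-1,j} - phi_{kk} phi_{k-1,k-j},  j = 1..k-1.
Step k = 1:
  phi_11 = rho(1) = 0.2641.
Step k = 2:
  phi_22 = [rho(2) - phi_11 rho(1)] / [1 - phi_11 rho(1)] = [-0.2047 - (0.2641)(0.2641)] / [1 - (0.2641)(0.2641)]
         = -0.27444881 / 0.93025119 = -0.295.
Therefore phi_{22} = -0.2950.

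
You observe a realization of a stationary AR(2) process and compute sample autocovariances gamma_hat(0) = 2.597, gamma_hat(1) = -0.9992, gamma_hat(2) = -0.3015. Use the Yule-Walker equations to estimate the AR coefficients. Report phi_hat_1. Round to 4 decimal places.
\hat\phi_{1} = -0.5040

The Yule-Walker equations for an AR(p) process read, in matrix form,
  Gamma_p phi = r_p,   with   (Gamma_p)_{ij} = gamma(|i - j|),
                       (r_p)_i = gamma(i),   i,j = 1..p.
Substitute the sample gammas (Toeplitz matrix and right-hand side of size 2):
  Gamma_p = [[2.597, -0.9992], [-0.9992, 2.597]]
  r_p     = [-0.9992, -0.3015]
Written out:
  2.597 phi_1 - 0.9992 phi_2 = -0.9992
  -0.9992 phi_1 + 2.597 phi_2 = -0.3015
Solve by Cramer's rule:
  det = gamma(0)^2 - gamma(1)^2 = (2.597)^2 - (-0.9992)^2 = 6.744409 - 0.99840064 = 5.74600836
  phi_hat_1 = [gamma(1) gamma(0) - gamma(1) gamma(2)] / det = [(-0.9992)(2.597) - (-0.9992)(-0.3015)] / 5.74600836 = -2.8961812 / 5.74600836 = -0.504
  phi_hat_2 = [gamma(0) gamma(2) - gamma(1)^2] / det = [(2.597)(-0.3015) - (-0.9992)^2] / 5.74600836 = -1.78139614 / 5.74600836 = -0.31
So phi_hat = [-0.5040, -0.3100].
Therefore phi_hat_1 = -0.5040.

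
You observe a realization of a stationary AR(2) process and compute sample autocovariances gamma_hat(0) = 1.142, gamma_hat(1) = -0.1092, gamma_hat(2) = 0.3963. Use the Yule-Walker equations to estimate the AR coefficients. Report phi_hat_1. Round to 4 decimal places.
\hat\phi_{1} = -0.0630

The Yule-Walker equations for an AR(p) process read, in matrix form,
  Gamma_p phi = r_p,   with   (Gamma_p)_{ij} = gamma(|i - j|),
                       (r_p)_i = gamma(i),   i,j = 1..p.
Substitute the sample gammas (Toeplitz matrix and right-hand side of size 2):
  Gamma_p = [[1.142, -0.1092], [-0.1092, 1.142]]
  r_p     = [-0.1092, 0.3963]
Written out:
  1.142 phi_1 - 0.1092 phi_2 = -0.1092
  -0.1092 phi_1 + 1.142 phi_2 = 0.3963
Solve by Cramer's rule:
  det = gamma(0)^2 - gamma(1)^2 = (1.142)^2 - (-0.1092)^2 = 1.304164 - 0.01192464 = 1.29223936
  phi_hat_1 = [gamma(1) gamma(0) - gamma(1) gamma(2)] / det = [(-0.1092)(1.142) - (-0.1092)(0.3963)] / 1.29223936 = -0.08143044 / 1.29223936 = -0.063
  phi_hat_2 = [gamma(0) gamma(2) - gamma(1)^2] / det = [(1.142)(0.3963) - (-0.1092)^2] / 1.29223936 = 0.44064996 / 1.29223936 = 0.341
So phi_hat = [-0.0630, 0.3410].
Therefore phi_hat_1 = -0.0630.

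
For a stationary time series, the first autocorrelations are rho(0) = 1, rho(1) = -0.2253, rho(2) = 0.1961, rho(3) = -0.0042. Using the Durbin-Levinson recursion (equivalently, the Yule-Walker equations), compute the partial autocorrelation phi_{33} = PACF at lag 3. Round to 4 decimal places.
\phi_{33} = 0.0730

The PACF at lag k is phi_{kk}, the last component of the solution
to the Yule-Walker system G_k phi = r_k where
  (G_k)_{ij} = rho(|i - j|), (r_k)_i = rho(i), i,j = 1..k.
Equivalently, Durbin-Levinson gives phi_{kk} iteratively:
  phi_{11} = rho(1)
  phi_{kk} = [rho(k) - sum_{j=1..k-1} phi_{k-1,j} rho(k-j)]
            / [1 - sum_{j=1..k-1} phi_{k-1,j} rho(j)],
  phi_{k,j} = phi_{k-1,j} - phi_{kk} phi_{k-1,k-j},  j = 1..k-1.
Step k = 1:
  phi_11 = rho(1) = -0.2253.
Step k = 2:
  phi_22 = [rho(2) - phi_11 rho(1)] / [1 - phi_11 rho(1)] = [0.1961 - (-0.2253)(-0.2253)] / [1 - (-0.2253)(-0.2253)]
         = 0.14533991 / 0.94923991 = 0.153112.
  Update: phi_21 = phi_11 - phi_22 phi_11 = -0.2253 - (0.153112)(-0.2253) = -0.190804.
Step k = 3:
  phi_33 = [rho(3) - phi_21 rho(2) - phi_22 rho(1)] / [1 - phi_21 rho(1) - phi_22 rho(2)]
    numerator   = -0.0042 - (-0.190804)(0.1961) - (0.153112)(-0.2253) = 0.06771275
    denominator = 1 - (-0.190804)(-0.2253) - (0.153112)(0.1961) = 0.92698664
  phi_33 = 0.06771275 / 0.92698664 = 0.073.
Therefore phi_{33} = 0.0730.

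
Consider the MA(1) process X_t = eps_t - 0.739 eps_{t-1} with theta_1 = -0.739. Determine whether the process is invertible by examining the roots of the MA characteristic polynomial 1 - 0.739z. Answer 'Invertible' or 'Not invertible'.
\text{Invertible}

The MA(q) characteristic polynomial is P(z) = 1 - 0.739z.
Invertibility requires all roots to lie outside the unit circle, i.e. |z| > 1 for every root.
This is linear in z: 1 + (-0.739) z = 0  =>  z = -1/(-0.739) = 1.35318,  |z| = 1.35318.
Moduli of all roots: 1.3532.
All moduli strictly greater than 1? Yes.
Verdict: Invertible.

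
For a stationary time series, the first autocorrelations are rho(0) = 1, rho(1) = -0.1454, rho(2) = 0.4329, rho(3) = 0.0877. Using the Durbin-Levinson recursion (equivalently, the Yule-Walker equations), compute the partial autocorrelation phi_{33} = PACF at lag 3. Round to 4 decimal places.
\phi_{33} = 0.2300

The PACF at lag k is phi_{kk}, the last component of the solution
to the Yule-Walker system G_k phi = r_k where
  (G_k)_{ij} = rho(|i - j|), (r_k)_i = rho(i), i,j = 1..k.
Equivalently, Durbin-Levinson gives phi_{kk} iteratively:
  phi_{11} = rho(1)
  phi_{kk} = [rho(k) - sum_{j=1..k-1} phi_{k-1,j} rho(k-j)]
            / [1 - sum_{j=1..k-1} phi_{k-1,j} rho(j)],
  phi_{k,j} = phi_{k-1,j} - phi_{kk} phi_{k-1,k-j},  j = 1..k-1.
Step k = 1:
  phi_11 = rho(1) = -0.1454.
Step k = 2:
  phi_22 = [rho(2) - phi_11 rho(1)] / [1 - phi_11 rho(1)] = [0.4329 - (-0.1454)(-0.1454)] / [1 - (-0.1454)(-0.1454)]
         = 0.41175884 / 0.97885884 = 0.420652.
  Update: phi_21 = phi_11 - phi_22 phi_11 = -0.1454 - (0.420652)(-0.1454) = -0.084237.
Step k = 3:
  phi_33 = [rho(3) - phi_21 rho(2) - phi_22 rho(1)] / [1 - phi_21 rho(1) - phi_22 rho(2)]
    numerator   = 0.0877 - (-0.084237)(0.4329) - (0.420652)(-0.1454) = 0.18532908
    denominator = 1 - (-0.084237)(-0.1454) - (0.420652)(0.4329) = 0.8056517
  phi_33 = 0.18532908 / 0.8056517 = 0.23.
Therefore phi_{33} = 0.2300.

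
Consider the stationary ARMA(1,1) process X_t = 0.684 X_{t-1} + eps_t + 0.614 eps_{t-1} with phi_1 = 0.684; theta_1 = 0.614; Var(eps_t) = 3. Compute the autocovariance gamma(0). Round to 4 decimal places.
\gamma(0) = 12.4982

Multiply the model equation by X_{t-k} and take expectations. With theta_0 = psi_0 = 1 and psi_j the MA(infinity) weights, this gives
  gamma(k) - sum_i phi_i gamma(k-i) = c_k,
  c_k = sigma^2 * sum_{j=k..q} theta_j psi_{j-k}   (c_k = 0 for k > q),
using gamma(-m) = gamma(m).
psi-weights needed (psi_j = theta_j + sum_i phi_i psi_{j-i}):
  psi_1 = theta_1 + phi_1 = 0.614 + (0.684) = 1.298
Right-hand sides:
  c_0 = sigma^2 (1 + theta_1 psi_1) = 3 * (1 + (0.614)(1.298)) = 3 * 1.796972 = 5.390916
  c_1 = sigma^2 theta_1 = 3 * (0.614) = 1.842
  c_2 = 0
Equations for k = 0 and k = 1 (AR order 1):
  gamma(0) = phi_1 gamma(1) + c_0
  gamma(1) = phi_1 gamma(0) + c_1
Substituting the second into the first: gamma(0) (1 - phi_1^2) = c_0 + phi_1 c_1, so
  gamma(0) = (c_0 + phi_1 c_1) / (1 - phi_1^2) = (5.390916 + (0.684)(1.842)) / (1 - (0.684)^2) = 6.650844 / 0.532144 = 12.498203.
Therefore gamma(0) = 12.4982 (to 4 decimal places).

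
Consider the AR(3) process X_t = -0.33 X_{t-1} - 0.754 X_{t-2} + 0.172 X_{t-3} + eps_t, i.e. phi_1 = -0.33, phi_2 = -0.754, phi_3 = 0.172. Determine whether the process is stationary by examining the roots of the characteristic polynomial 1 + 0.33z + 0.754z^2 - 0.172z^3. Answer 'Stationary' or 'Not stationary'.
\text{Stationary}

The AR(p) characteristic polynomial is P(z) = 1 + 0.33z + 0.754z^2 - 0.172z^3.
Stationarity requires all roots to lie outside the unit circle, i.e. |z| > 1 for every root.
Degree 3: look for a simple real root z0 first, then factor out (1 - z/z0) and solve the remaining quadratic.
Testing z0 = 5: P(5) = 1 + (0.33)(5) + (0.754)(5)^2 + (-0.172)(5)^3
  = 1 + (1.65) + (18.85) + (-21.5) = 0.  So z_0 = 5 is a root, |z_0| = 5.
Divide out the factor (1 - 0.2 z) = (1 - z/z0) (since 1/z0 = 0.2):
  P(z) = (1 - 0.2 z)(1 + (0.53) z + (0.86) z^2)
  [check: z-coef 0.53 - (0.2) = 0.33; z^2-coef 0.86 - (0.2)(0.53) = 0.754; z^3-coef -(0.2)(0.86) = -0.172.]
Remaining roots from the quadratic factor 1 + (0.53) z + (0.86) z^2:
  Set 1 + (0.53) z + (0.86) z^2 = 0, i.e. a z^2 + b z + c = 0 with a = 0.86, b = 0.53, c = 1.
  Discriminant D = b^2 - 4ac = (0.53)^2 - 4*(0.86)*1 = 0.2809 - (3.44) = -3.1591.
  D < 0, so the roots are the complex-conjugate pair z = (-b +/- i sqrt(-D)) / (2a) = -0.3081 +/- 1.0334i.
  For a conjugate pair |z|^2 = z * conj(z) = (product of roots) = c/a = 1/(0.86) = 1.162791, so |z| = sqrt(1.162791) = 1.0783 for both roots.
Moduli of all roots: 5.0000, 1.0783, 1.0783.
All moduli strictly greater than 1? Yes.
Verdict: Stationary.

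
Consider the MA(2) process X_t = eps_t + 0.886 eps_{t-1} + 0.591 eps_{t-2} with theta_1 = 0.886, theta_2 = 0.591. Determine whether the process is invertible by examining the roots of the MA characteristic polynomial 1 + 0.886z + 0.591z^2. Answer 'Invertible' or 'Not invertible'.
\text{Invertible}

The MA(q) characteristic polynomial is P(z) = 1 + 0.886z + 0.591z^2.
Invertibility requires all roots to lie outside the unit circle, i.e. |z| > 1 for every root.
Set 1 + (0.886) z + (0.591) z^2 = 0, i.e. a z^2 + b z + c = 0 with a = 0.591, b = 0.886, c = 1.
Discriminant D = b^2 - 4ac = (0.886)^2 - 4*(0.591)*1 = 0.784996 - (2.364) = -1.579004.
D < 0, so the roots are the complex-conjugate pair z = (-b +/- i sqrt(-D)) / (2a) = -0.7496 +/- 1.0631i.
For a conjugate pair |z|^2 = z * conj(z) = (product of roots) = c/a = 1/(0.591) = 1.692047, so |z| = sqrt(1.692047) = 1.3008 for both roots.
Moduli of all roots: 1.3008, 1.3008.
All moduli strictly greater than 1? Yes.
Verdict: Invertible.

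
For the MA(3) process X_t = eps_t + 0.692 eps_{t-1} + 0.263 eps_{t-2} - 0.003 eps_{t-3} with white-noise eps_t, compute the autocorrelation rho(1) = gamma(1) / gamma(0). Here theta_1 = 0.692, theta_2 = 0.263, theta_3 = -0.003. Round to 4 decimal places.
\rho(1) = 0.5641

For an MA(q) process with theta_0 = 1, the autocovariance is
  gamma(k) = sigma^2 * sum_{i=0..q-k} theta_i * theta_{i+k},
and rho(k) = gamma(k) / gamma(0). Sigma^2 cancels.
  numerator   = (1)*(0.692) + (0.692)*(0.263) + (0.263)*(-0.003) = 0.873207.
  denominator = (1)^2 + (0.692)^2 + (0.263)^2 + (-0.003)^2 = 1.548042.
  rho(1) = 0.873207 / 1.548042 = 0.5641.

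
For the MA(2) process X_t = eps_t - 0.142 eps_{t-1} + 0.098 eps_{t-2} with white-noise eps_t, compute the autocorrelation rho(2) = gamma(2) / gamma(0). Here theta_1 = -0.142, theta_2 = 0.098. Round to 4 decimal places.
\rho(2) = 0.0952

For an MA(q) process with theta_0 = 1, the autocovariance is
  gamma(k) = sigma^2 * sum_{i=0..q-k} theta_i * theta_{i+k},
and rho(k) = gamma(k) / gamma(0). Sigma^2 cancels.
  numerator   = (1)*(0.098) = 0.098.
  denominator = (1)^2 + (-0.142)^2 + (0.098)^2 = 1.029768.
  rho(2) = 0.098 / 1.029768 = 0.0952.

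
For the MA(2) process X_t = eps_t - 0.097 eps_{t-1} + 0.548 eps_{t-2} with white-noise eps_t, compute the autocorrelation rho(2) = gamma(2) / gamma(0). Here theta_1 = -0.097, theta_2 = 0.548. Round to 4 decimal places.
\rho(2) = 0.4184

For an MA(q) process with theta_0 = 1, the autocovariance is
  gamma(k) = sigma^2 * sum_{i=0..q-k} theta_i * theta_{i+k},
and rho(k) = gamma(k) / gamma(0). Sigma^2 cancels.
  numerator   = (1)*(0.548) = 0.548.
  denominator = (1)^2 + (-0.097)^2 + (0.548)^2 = 1.309713.
  rho(2) = 0.548 / 1.309713 = 0.4184.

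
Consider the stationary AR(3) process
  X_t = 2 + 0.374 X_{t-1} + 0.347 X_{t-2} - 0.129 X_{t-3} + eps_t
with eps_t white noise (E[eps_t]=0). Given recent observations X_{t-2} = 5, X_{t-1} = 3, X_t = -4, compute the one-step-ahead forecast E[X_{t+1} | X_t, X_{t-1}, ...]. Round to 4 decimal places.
E[X_{t+1} \mid \mathcal F_t] = 0.9000

For an AR(p) model X_t = c + sum_i phi_i X_{t-i} + eps_t, the
one-step-ahead conditional mean is
  E[X_{t+1} | X_t, ...] = c + sum_i phi_i X_{t+1-i}.
Substitute known values:
  E[X_{t+1} | ...] = 2 + (0.374) * (-4) + (0.347) * (3) + (-0.129) * (5)
                   = 0.9000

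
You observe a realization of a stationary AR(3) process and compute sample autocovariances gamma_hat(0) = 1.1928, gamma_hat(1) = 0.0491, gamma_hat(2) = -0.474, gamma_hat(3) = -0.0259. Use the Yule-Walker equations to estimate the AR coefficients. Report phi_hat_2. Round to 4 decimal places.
\hat\phi_{2} = -0.4010

The Yule-Walker equations for an AR(p) process read, in matrix form,
  Gamma_p phi = r_p,   with   (Gamma_p)_{ij} = gamma(|i - j|),
                       (r_p)_i = gamma(i),   i,j = 1..p.
Substitute the sample gammas (Toeplitz matrix and right-hand side of size 3):
  Gamma_p = [[1.1928, 0.0491, -0.474], [0.0491, 1.1928, 0.0491], [-0.474, 0.0491, 1.1928]]
  r_p     = [0.0491, -0.474, -0.0259]
Written out (R1..R3):
  (R1) 1.1928 phi_1 + 0.0491 phi_2 - 0.474 phi_3 = 0.0491
  (R2) 0.0491 phi_1 + 1.1928 phi_2 + 0.0491 phi_3 = -0.474
  (R3) -0.474 phi_1 + 0.0491 phi_2 + 1.1928 phi_3 = -0.0259
Gaussian elimination:
  R2 <- R2 - (0.0491/1.1928) R1 = R2 - (0.041164) R1:  1.190779 phi_2 + 0.068612 phi_3 = -0.476021
  R3 <- R3 - (-0.474/1.1928) R1 = R3 - (-0.397384) R1:  0.068612 phi_2 + 1.00444 phi_3 = -0.006388
  R3 <- R3 - (0.068612/1.190779) R2 = R3 - (0.057619) R2:  1.000487 phi_3 = 0.021039
Back-substitution:
  phi_hat_3 = 0.021039 / 1.000487 = 0.021029
  phi_hat_2 = (-0.476021 - (0.068612)(0.021029)) / 1.190779 = -0.400968
  phi_hat_1 = (0.0491 - (0.0491)(-0.400968) - (-0.474)(0.021029)) / 1.1928 = 0.066026
So phi_hat = [0.0660, -0.4010, 0.0210].
Therefore phi_hat_2 = -0.4010.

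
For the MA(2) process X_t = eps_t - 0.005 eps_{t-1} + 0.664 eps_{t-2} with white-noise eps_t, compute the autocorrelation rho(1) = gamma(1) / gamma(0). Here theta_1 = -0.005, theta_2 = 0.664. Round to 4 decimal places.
\rho(1) = -0.0058

For an MA(q) process with theta_0 = 1, the autocovariance is
  gamma(k) = sigma^2 * sum_{i=0..q-k} theta_i * theta_{i+k},
and rho(k) = gamma(k) / gamma(0). Sigma^2 cancels.
  numerator   = (1)*(-0.005) + (-0.005)*(0.664) = -0.00832.
  denominator = (1)^2 + (-0.005)^2 + (0.664)^2 = 1.440921.
  rho(1) = -0.00832 / 1.440921 = -0.0058.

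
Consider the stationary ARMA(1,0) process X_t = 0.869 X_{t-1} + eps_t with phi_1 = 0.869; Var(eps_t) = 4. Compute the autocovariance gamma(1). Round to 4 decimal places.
\gamma(1) = 14.1971

Multiply the model equation by X_{t-k} and take expectations. With theta_0 = psi_0 = 1 and psi_j the MA(infinity) weights, this gives
  gamma(k) - sum_i phi_i gamma(k-i) = c_k,
  c_k = sigma^2 * sum_{j=k..q} theta_j psi_{j-k}   (c_k = 0 for k > q),
using gamma(-m) = gamma(m).
Pure AR (q = 0): c_0 = sigma^2 = 4, c_k = 0 for k >= 1.
Equations for k = 0 and k = 1 (AR order 1):
  gamma(0) = phi_1 gamma(1) + c_0
  gamma(1) = phi_1 gamma(0) + c_1
Substituting the second into the first: gamma(0) (1 - phi_1^2) = c_0 + phi_1 c_1, so
  gamma(0) = c_0 / (1 - phi_1^2) = 4 / (1 - (0.869)^2) = 4 / 0.244839 = 16.337267.
  gamma(1) = phi_1 gamma(0) = (0.869)(16.337267) = 14.197085.
Therefore gamma(1) = 14.1971 (to 4 decimal places).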